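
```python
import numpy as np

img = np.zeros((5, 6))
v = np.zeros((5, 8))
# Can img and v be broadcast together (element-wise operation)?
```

No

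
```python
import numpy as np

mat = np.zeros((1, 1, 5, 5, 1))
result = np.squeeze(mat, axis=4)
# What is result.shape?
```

(1, 1, 5, 5)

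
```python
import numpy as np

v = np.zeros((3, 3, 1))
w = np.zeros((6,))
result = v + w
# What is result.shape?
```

(3, 3, 6)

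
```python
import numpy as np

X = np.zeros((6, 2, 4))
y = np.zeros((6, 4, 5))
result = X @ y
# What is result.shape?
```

(6, 2, 5)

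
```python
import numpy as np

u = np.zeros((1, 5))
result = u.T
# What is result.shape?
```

(5, 1)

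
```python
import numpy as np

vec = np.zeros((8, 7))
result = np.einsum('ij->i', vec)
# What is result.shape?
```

(8,)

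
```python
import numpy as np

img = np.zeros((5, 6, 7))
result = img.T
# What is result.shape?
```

(7, 6, 5)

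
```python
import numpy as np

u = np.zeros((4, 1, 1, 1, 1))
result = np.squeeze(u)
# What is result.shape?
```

(4,)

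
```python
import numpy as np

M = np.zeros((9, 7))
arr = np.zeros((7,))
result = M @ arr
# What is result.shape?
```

(9,)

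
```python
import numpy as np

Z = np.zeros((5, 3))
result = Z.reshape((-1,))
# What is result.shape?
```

(15,)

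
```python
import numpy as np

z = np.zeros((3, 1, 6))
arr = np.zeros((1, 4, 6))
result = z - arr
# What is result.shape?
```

(3, 4, 6)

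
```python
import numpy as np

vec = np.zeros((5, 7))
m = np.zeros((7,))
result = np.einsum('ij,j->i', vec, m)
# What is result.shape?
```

(5,)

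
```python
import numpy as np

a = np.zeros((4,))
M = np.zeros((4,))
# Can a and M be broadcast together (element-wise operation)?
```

Yes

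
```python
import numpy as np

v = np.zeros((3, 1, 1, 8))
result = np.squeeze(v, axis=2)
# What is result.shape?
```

(3, 1, 8)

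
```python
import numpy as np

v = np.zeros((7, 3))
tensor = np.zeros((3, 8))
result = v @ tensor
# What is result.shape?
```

(7, 8)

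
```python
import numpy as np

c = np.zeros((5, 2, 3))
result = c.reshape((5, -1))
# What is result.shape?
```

(5, 6)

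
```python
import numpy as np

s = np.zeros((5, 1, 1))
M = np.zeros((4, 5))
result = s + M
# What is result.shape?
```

(5, 4, 5)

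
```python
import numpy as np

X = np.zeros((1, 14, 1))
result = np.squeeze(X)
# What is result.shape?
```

(14,)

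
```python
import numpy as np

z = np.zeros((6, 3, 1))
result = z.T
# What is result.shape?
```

(1, 3, 6)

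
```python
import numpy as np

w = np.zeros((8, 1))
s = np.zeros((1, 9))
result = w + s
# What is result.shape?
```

(8, 9)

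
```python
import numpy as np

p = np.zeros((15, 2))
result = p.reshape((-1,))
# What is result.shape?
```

(30,)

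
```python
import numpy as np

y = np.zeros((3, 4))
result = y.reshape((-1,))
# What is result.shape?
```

(12,)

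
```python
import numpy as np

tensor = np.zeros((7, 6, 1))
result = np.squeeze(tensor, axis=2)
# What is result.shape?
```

(7, 6)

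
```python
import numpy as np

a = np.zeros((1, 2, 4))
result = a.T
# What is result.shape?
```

(4, 2, 1)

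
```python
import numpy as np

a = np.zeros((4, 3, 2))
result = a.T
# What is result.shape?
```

(2, 3, 4)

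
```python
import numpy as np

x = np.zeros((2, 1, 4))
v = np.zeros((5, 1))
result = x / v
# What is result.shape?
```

(2, 5, 4)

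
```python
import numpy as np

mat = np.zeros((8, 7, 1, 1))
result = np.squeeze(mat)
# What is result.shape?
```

(8, 7)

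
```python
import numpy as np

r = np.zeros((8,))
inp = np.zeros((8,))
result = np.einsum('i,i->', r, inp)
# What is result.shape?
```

()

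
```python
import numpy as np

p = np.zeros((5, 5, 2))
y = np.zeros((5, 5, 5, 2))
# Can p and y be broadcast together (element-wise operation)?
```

Yes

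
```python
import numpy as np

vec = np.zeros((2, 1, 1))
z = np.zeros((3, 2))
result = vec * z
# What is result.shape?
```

(2, 3, 2)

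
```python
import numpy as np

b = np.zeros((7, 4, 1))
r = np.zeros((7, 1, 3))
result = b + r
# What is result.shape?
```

(7, 4, 3)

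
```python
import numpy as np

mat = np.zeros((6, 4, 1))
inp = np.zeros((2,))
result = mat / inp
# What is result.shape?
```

(6, 4, 2)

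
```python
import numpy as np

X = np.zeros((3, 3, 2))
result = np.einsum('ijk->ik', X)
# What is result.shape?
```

(3, 2)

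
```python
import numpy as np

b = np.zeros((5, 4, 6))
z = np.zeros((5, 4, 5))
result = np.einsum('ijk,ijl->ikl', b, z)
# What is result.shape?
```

(5, 6, 5)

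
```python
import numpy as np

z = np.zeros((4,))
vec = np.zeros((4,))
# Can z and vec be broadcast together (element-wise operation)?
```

Yes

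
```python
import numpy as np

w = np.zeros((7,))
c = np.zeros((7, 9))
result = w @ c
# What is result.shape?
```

(9,)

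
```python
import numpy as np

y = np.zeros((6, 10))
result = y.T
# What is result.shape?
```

(10, 6)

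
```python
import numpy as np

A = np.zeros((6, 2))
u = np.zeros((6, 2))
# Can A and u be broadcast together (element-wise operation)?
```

Yes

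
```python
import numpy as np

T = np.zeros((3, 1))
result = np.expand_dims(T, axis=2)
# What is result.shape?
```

(3, 1, 1)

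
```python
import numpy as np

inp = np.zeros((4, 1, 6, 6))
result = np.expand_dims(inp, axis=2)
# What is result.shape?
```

(4, 1, 1, 6, 6)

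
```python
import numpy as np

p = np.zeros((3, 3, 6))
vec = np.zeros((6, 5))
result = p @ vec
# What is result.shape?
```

(3, 3, 5)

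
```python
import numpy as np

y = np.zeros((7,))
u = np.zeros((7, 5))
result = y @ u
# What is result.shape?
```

(5,)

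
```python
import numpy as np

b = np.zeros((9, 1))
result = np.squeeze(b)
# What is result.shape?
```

(9,)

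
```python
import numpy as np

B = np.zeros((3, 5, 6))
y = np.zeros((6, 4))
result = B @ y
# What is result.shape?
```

(3, 5, 4)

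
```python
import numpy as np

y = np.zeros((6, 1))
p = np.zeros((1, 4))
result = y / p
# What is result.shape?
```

(6, 4)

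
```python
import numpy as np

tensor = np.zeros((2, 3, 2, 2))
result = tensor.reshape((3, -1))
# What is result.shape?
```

(3, 8)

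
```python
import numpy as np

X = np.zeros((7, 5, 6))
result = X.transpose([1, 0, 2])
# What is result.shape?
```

(5, 7, 6)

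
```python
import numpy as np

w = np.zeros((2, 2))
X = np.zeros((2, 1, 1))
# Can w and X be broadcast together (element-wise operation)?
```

Yes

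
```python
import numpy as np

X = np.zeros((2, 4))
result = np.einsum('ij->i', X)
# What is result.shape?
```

(2,)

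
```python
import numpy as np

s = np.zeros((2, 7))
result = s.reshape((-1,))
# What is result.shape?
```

(14,)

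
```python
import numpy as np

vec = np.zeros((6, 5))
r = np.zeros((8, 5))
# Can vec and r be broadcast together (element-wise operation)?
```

No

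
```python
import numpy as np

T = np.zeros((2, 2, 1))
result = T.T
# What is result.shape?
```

(1, 2, 2)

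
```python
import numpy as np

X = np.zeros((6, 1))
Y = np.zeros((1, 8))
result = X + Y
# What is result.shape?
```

(6, 8)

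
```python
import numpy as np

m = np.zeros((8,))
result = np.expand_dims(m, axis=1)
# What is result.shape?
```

(8, 1)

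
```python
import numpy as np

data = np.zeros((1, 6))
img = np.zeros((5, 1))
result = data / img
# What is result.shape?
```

(5, 6)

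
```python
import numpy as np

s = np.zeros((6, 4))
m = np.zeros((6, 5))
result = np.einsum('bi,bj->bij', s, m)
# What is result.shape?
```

(6, 4, 5)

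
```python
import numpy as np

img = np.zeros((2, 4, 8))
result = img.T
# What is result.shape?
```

(8, 4, 2)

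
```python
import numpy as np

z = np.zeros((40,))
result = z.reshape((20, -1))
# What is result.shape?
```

(20, 2)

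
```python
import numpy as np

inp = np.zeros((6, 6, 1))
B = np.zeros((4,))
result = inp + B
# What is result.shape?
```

(6, 6, 4)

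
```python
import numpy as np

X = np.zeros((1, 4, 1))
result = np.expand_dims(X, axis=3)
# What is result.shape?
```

(1, 4, 1, 1)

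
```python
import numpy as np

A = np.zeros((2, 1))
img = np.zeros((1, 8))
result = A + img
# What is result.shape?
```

(2, 8)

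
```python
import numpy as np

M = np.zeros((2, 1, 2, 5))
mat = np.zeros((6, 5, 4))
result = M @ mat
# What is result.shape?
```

(2, 6, 2, 4)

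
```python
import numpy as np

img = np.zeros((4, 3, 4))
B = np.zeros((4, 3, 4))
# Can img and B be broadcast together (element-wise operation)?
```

Yes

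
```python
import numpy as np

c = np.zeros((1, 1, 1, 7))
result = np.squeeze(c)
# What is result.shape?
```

(7,)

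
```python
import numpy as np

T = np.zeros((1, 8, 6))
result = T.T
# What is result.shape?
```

(6, 8, 1)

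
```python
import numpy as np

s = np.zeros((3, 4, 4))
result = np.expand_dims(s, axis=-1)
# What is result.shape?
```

(3, 4, 4, 1)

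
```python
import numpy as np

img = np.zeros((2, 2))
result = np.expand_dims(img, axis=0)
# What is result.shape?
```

(1, 2, 2)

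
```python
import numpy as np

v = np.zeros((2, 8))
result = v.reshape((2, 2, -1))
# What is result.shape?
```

(2, 2, 4)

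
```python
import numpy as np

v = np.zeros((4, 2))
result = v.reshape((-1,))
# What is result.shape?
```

(8,)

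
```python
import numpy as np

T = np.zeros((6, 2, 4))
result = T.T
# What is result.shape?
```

(4, 2, 6)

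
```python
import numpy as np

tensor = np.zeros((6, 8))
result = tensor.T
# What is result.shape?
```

(8, 6)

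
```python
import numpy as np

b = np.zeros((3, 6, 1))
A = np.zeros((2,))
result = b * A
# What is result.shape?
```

(3, 6, 2)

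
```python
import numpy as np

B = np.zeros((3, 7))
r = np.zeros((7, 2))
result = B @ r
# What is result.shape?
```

(3, 2)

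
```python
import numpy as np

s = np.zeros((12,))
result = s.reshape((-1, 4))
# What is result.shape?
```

(3, 4)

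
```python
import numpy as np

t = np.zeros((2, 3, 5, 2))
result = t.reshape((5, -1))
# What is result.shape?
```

(5, 12)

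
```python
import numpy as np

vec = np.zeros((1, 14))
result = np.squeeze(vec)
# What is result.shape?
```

(14,)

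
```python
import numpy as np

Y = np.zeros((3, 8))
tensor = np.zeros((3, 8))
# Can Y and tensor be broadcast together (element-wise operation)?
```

Yes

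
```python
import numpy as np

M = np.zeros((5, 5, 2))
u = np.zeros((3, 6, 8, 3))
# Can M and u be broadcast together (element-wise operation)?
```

No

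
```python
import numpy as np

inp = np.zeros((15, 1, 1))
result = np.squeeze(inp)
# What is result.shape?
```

(15,)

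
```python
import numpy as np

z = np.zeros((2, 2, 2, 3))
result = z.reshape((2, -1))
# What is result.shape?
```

(2, 12)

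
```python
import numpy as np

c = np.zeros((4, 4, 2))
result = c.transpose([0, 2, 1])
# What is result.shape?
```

(4, 2, 4)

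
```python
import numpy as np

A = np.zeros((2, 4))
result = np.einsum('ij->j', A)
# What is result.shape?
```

(4,)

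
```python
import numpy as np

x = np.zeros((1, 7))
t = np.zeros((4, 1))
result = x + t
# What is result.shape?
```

(4, 7)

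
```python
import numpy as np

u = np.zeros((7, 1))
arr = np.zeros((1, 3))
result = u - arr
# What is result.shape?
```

(7, 3)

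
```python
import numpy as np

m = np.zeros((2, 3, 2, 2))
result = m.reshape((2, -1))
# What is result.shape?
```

(2, 12)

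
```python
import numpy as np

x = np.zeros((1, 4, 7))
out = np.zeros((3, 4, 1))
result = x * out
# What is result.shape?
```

(3, 4, 7)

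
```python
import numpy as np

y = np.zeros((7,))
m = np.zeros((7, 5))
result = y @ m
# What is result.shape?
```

(5,)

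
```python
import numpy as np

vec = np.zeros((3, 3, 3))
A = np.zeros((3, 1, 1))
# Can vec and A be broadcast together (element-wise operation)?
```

Yes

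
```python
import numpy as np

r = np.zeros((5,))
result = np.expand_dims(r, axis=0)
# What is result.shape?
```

(1, 5)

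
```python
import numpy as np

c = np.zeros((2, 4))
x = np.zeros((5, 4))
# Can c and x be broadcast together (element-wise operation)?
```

No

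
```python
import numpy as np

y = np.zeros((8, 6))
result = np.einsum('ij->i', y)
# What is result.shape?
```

(8,)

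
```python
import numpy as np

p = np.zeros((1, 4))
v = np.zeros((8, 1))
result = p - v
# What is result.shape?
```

(8, 4)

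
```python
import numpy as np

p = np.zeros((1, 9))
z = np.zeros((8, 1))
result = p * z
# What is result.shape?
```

(8, 9)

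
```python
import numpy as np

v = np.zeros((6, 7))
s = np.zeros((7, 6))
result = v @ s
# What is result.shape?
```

(6, 6)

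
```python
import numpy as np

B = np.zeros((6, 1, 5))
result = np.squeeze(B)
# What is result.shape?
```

(6, 5)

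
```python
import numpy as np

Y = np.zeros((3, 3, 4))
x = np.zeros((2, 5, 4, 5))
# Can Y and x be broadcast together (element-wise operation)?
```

No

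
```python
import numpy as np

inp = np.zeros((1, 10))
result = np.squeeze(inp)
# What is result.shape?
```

(10,)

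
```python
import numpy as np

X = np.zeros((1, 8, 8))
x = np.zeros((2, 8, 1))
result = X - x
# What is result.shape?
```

(2, 8, 8)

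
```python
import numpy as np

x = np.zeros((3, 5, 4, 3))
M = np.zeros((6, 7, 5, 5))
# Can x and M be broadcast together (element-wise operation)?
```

No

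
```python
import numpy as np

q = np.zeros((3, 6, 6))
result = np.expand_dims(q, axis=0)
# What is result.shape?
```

(1, 3, 6, 6)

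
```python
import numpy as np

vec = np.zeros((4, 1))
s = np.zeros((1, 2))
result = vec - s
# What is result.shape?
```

(4, 2)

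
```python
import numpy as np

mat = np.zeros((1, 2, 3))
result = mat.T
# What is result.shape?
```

(3, 2, 1)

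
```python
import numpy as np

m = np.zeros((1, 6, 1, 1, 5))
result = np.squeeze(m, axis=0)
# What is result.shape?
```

(6, 1, 1, 5)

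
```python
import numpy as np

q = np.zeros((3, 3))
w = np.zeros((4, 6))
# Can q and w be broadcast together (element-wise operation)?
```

No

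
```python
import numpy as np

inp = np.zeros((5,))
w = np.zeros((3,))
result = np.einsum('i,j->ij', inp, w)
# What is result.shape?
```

(5, 3)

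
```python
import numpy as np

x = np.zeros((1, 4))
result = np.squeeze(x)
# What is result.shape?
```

(4,)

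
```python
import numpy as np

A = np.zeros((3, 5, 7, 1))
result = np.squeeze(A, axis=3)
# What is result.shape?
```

(3, 5, 7)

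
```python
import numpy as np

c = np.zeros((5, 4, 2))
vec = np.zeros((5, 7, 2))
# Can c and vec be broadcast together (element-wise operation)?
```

No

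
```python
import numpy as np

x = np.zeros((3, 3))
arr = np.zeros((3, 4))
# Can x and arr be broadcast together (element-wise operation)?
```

No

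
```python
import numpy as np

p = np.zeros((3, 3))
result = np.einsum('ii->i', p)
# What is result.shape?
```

(3,)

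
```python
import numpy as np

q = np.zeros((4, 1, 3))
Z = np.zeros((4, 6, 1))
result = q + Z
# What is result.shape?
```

(4, 6, 3)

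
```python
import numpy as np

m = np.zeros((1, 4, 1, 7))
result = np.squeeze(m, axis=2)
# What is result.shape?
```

(1, 4, 7)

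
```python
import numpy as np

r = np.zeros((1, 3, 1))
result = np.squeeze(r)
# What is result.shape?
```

(3,)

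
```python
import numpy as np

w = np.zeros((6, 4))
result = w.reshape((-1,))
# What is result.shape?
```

(24,)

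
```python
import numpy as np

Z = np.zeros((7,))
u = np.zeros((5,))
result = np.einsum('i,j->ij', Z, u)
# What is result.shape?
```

(7, 5)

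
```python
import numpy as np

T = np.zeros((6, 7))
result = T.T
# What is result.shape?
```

(7, 6)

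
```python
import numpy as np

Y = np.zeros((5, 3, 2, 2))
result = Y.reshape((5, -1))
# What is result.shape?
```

(5, 12)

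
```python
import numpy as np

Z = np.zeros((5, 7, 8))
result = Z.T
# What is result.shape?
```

(8, 7, 5)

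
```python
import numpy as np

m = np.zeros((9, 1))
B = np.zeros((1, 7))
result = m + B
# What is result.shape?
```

(9, 7)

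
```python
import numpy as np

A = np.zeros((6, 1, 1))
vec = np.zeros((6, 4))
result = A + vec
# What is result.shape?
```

(6, 6, 4)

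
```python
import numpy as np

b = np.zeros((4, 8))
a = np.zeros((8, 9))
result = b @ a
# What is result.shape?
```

(4, 9)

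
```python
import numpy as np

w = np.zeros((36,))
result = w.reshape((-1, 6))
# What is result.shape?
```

(6, 6)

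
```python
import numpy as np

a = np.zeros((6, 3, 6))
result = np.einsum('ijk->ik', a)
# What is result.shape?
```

(6, 6)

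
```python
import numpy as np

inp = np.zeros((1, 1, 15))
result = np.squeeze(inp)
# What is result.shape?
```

(15,)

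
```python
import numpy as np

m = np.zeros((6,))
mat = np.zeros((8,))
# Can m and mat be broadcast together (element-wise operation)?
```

No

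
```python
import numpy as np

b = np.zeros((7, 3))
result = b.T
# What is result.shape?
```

(3, 7)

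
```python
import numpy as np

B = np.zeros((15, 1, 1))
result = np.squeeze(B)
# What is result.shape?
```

(15,)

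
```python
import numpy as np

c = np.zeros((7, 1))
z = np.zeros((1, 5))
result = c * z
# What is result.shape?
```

(7, 5)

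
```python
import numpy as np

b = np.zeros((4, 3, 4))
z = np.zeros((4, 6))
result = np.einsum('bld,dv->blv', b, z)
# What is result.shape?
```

(4, 3, 6)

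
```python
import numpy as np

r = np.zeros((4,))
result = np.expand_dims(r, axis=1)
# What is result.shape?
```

(4, 1)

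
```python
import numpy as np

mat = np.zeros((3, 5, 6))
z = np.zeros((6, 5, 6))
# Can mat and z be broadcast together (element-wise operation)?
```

No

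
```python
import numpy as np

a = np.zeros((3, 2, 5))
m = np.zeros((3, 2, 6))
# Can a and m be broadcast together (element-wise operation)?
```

No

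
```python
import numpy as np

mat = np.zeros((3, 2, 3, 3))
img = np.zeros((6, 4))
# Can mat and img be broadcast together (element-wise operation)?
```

No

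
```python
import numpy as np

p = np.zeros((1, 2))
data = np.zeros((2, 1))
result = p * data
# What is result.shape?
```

(2, 2)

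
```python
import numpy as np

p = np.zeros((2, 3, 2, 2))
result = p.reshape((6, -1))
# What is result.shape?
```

(6, 4)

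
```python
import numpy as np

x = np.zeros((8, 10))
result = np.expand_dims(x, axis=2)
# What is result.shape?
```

(8, 10, 1)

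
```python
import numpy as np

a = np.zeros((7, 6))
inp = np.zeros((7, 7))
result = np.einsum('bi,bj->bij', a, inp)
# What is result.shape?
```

(7, 6, 7)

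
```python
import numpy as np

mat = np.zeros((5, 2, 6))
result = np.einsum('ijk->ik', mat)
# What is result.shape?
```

(5, 6)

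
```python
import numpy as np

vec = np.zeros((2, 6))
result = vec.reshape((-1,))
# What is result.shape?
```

(12,)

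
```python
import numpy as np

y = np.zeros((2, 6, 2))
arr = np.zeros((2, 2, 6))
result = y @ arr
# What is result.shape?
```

(2, 6, 6)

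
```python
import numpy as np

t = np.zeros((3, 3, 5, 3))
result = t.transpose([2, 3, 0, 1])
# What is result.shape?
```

(5, 3, 3, 3)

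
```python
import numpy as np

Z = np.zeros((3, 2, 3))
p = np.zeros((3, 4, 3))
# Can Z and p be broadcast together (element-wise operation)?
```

No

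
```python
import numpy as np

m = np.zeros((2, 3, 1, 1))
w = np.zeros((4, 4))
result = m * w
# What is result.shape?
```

(2, 3, 4, 4)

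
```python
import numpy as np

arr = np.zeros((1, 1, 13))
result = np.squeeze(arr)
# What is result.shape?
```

(13,)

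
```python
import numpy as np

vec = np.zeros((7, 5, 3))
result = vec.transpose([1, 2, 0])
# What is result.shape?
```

(5, 3, 7)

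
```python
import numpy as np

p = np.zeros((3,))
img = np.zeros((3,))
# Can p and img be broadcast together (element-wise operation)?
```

Yes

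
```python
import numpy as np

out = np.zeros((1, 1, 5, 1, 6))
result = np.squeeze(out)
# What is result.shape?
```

(5, 6)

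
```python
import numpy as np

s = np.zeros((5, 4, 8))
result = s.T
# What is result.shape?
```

(8, 4, 5)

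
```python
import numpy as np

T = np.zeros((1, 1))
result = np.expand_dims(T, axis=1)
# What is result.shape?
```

(1, 1, 1)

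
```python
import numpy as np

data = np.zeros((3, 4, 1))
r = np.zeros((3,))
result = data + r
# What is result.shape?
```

(3, 4, 3)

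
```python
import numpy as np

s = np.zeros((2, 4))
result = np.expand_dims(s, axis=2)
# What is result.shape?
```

(2, 4, 1)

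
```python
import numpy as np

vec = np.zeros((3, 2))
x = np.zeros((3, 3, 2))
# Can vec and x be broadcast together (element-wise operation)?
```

Yes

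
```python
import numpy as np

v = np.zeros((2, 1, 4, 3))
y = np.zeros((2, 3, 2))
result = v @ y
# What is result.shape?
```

(2, 2, 4, 2)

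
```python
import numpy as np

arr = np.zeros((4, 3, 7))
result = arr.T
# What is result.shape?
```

(7, 3, 4)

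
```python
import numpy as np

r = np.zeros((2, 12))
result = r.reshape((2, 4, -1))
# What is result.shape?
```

(2, 4, 3)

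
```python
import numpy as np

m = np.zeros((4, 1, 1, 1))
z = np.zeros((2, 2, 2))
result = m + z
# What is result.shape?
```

(4, 2, 2, 2)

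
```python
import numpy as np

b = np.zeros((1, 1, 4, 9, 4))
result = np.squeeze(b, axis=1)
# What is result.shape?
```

(1, 4, 9, 4)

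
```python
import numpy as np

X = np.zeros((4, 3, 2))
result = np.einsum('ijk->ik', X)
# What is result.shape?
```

(4, 2)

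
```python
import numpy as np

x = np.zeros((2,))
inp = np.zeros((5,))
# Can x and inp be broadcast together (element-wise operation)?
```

No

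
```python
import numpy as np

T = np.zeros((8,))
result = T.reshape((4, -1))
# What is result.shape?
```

(4, 2)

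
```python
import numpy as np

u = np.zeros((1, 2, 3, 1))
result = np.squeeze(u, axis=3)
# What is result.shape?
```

(1, 2, 3)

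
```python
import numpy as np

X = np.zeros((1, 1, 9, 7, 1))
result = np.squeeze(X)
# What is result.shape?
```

(9, 7)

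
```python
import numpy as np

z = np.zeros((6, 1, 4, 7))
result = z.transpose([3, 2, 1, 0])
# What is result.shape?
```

(7, 4, 1, 6)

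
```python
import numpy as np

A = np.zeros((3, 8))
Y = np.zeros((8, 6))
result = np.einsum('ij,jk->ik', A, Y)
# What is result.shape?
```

(3, 6)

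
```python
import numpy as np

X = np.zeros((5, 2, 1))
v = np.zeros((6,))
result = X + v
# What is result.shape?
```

(5, 2, 6)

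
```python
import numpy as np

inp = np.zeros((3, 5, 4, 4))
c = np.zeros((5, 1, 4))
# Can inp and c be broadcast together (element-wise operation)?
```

Yes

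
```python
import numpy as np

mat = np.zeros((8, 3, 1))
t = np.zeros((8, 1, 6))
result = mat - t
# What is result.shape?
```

(8, 3, 6)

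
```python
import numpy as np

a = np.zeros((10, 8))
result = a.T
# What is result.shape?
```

(8, 10)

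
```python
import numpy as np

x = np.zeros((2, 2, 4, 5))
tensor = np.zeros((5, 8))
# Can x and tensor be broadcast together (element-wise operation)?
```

No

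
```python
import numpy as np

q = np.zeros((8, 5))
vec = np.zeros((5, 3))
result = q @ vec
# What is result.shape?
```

(8, 3)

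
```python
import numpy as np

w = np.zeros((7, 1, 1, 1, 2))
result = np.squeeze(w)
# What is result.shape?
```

(7, 2)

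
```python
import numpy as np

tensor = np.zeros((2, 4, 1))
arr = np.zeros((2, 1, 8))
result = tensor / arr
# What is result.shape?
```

(2, 4, 8)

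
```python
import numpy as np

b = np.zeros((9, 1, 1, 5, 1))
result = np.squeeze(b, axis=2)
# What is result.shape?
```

(9, 1, 5, 1)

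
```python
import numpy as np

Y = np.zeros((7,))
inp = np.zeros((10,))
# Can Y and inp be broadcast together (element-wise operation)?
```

No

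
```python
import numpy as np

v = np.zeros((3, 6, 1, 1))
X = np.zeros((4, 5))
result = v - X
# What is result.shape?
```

(3, 6, 4, 5)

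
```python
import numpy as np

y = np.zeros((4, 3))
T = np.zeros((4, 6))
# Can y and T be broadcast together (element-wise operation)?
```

No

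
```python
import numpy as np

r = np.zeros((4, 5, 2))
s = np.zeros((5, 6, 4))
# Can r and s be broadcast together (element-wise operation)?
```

No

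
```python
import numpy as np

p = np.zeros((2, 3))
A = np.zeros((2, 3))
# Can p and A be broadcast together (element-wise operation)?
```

Yes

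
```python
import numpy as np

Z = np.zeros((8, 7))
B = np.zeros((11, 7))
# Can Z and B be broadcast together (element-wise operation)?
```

No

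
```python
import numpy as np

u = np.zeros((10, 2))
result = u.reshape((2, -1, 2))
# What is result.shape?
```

(2, 5, 2)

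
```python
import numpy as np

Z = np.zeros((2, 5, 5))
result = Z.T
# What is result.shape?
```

(5, 5, 2)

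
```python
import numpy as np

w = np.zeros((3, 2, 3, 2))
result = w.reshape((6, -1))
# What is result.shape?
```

(6, 6)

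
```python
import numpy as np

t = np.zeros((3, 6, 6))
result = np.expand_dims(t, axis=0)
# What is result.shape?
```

(1, 3, 6, 6)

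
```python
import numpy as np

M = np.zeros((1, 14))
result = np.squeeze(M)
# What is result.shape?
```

(14,)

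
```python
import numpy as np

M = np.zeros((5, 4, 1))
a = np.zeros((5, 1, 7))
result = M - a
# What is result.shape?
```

(5, 4, 7)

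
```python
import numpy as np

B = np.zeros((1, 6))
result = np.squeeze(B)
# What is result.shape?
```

(6,)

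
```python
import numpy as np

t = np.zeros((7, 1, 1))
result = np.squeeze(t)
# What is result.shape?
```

(7,)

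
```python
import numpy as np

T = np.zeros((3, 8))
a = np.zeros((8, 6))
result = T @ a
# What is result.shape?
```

(3, 6)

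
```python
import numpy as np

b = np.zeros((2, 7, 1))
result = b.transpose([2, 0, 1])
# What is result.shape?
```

(1, 2, 7)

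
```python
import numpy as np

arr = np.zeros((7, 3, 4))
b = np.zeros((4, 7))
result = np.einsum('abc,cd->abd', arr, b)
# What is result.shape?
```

(7, 3, 7)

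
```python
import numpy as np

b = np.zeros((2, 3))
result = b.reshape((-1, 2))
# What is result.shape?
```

(3, 2)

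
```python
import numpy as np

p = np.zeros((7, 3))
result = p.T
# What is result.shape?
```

(3, 7)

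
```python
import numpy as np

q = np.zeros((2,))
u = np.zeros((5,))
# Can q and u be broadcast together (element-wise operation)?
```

No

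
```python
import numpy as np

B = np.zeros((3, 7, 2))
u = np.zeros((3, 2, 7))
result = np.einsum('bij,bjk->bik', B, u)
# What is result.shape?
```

(3, 7, 7)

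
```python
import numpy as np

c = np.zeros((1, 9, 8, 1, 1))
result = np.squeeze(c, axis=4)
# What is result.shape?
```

(1, 9, 8, 1)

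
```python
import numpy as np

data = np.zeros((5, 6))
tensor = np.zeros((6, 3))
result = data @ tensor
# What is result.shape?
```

(5, 3)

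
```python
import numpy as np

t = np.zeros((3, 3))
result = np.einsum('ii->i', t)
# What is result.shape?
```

(3,)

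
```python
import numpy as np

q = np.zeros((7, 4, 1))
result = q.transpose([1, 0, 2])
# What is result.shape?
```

(4, 7, 1)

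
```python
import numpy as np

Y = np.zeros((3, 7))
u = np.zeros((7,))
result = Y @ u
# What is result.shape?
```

(3,)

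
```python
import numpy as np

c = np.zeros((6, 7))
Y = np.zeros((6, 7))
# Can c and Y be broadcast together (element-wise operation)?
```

Yes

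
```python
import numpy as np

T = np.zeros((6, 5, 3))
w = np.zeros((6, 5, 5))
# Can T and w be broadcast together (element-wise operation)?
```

No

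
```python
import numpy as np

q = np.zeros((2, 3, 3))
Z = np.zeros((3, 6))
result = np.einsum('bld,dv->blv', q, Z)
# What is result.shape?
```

(2, 3, 6)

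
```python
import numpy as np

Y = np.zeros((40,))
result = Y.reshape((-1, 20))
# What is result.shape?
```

(2, 20)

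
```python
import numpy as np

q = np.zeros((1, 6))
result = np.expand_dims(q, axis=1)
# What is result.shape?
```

(1, 1, 6)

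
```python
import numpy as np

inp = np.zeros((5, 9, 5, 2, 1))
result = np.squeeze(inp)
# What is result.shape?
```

(5, 9, 5, 2)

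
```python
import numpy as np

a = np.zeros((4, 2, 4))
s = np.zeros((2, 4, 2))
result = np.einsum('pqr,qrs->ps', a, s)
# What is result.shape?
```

(4, 2)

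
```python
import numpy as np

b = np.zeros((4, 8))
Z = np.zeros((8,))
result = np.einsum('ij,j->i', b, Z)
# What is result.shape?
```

(4,)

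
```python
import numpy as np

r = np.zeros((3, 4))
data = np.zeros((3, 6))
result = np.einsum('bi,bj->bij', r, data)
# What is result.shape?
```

(3, 4, 6)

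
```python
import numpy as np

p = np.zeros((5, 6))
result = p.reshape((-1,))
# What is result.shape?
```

(30,)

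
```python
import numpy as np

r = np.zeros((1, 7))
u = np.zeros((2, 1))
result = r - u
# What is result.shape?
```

(2, 7)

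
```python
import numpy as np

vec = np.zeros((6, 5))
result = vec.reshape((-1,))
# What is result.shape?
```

(30,)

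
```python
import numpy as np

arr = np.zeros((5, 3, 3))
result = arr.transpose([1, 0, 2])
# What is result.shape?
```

(3, 5, 3)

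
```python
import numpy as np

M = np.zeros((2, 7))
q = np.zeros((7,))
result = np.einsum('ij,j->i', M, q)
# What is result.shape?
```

(2,)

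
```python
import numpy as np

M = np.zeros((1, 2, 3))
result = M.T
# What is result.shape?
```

(3, 2, 1)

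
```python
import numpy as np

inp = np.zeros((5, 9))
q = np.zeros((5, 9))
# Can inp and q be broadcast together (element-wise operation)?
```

Yes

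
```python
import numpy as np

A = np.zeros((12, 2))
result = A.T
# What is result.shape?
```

(2, 12)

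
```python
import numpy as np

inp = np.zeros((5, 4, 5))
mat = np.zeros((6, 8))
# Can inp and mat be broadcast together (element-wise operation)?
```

No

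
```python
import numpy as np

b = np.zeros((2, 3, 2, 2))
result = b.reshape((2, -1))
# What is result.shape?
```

(2, 12)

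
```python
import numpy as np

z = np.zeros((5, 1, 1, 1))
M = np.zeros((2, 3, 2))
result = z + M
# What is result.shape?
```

(5, 2, 3, 2)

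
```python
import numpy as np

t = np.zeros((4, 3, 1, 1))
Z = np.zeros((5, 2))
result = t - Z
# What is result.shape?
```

(4, 3, 5, 2)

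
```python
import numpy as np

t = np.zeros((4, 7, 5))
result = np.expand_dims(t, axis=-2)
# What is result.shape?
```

(4, 7, 1, 5)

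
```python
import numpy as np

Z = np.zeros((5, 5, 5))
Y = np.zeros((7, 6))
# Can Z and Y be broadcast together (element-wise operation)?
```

No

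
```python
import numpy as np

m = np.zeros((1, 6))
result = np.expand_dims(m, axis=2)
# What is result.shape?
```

(1, 6, 1)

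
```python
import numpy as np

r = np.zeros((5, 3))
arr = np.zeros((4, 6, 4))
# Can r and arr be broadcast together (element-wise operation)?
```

No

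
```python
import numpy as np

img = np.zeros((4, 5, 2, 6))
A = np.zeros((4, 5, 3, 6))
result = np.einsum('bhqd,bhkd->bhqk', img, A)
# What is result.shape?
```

(4, 5, 2, 3)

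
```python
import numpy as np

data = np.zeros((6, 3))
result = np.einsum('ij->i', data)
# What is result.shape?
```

(6,)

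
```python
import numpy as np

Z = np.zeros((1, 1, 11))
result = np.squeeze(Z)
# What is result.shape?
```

(11,)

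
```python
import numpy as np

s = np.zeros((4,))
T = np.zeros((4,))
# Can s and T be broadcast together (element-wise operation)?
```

Yes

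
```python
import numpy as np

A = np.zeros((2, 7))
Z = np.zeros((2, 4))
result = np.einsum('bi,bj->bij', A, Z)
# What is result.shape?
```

(2, 7, 4)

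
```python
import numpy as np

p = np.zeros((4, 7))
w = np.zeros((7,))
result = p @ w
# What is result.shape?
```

(4,)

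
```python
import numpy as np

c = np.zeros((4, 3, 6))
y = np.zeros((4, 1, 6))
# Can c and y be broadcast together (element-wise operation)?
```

Yes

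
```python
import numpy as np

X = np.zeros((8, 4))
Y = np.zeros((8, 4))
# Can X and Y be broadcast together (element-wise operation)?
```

Yes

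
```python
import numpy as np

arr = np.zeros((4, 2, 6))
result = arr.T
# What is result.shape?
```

(6, 2, 4)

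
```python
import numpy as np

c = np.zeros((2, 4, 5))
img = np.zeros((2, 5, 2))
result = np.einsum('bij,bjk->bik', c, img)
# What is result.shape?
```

(2, 4, 2)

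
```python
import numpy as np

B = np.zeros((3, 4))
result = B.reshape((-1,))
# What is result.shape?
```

(12,)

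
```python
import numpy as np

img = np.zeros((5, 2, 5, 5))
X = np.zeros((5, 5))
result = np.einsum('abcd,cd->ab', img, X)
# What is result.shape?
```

(5, 2)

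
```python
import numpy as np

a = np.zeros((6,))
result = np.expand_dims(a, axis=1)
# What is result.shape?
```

(6, 1)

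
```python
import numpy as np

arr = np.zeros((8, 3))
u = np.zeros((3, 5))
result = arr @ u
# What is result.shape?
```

(8, 5)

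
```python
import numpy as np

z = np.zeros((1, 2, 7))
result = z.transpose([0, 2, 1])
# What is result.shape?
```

(1, 7, 2)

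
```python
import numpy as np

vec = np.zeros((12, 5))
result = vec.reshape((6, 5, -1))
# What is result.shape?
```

(6, 5, 2)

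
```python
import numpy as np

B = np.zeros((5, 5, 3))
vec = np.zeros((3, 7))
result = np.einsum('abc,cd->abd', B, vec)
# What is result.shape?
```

(5, 5, 7)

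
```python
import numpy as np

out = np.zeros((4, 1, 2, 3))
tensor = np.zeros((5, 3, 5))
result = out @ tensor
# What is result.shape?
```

(4, 5, 2, 5)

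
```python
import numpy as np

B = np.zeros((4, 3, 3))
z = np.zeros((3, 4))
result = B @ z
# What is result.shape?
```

(4, 3, 4)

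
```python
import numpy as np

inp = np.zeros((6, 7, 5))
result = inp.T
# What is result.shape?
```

(5, 7, 6)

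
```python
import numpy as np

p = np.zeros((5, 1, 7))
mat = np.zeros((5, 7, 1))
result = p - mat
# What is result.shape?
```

(5, 7, 7)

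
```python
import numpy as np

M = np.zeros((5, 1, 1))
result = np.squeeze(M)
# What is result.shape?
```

(5,)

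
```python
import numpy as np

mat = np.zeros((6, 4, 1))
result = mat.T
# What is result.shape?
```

(1, 4, 6)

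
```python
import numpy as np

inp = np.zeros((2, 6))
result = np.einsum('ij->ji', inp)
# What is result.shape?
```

(6, 2)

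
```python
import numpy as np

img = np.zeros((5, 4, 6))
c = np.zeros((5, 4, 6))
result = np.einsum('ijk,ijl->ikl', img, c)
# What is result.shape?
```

(5, 6, 6)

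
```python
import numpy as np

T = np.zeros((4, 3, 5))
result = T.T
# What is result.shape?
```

(5, 3, 4)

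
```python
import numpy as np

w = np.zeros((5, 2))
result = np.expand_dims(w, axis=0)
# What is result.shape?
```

(1, 5, 2)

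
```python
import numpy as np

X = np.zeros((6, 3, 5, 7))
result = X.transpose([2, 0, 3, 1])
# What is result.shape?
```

(5, 6, 7, 3)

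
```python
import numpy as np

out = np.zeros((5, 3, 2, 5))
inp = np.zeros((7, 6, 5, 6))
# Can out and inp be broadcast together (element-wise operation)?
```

No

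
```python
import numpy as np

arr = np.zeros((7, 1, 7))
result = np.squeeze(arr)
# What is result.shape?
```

(7, 7)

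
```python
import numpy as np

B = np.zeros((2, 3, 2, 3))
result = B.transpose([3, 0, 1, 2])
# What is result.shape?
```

(3, 2, 3, 2)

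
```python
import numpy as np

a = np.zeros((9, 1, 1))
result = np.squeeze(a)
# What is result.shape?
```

(9,)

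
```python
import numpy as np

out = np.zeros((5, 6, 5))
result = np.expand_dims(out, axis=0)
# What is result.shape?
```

(1, 5, 6, 5)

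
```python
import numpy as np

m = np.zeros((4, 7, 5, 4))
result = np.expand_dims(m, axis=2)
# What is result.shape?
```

(4, 7, 1, 5, 4)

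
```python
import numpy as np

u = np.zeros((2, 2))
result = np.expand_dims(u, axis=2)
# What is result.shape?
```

(2, 2, 1)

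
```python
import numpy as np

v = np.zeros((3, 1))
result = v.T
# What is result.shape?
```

(1, 3)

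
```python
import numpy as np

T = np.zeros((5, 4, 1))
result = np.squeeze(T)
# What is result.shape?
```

(5, 4)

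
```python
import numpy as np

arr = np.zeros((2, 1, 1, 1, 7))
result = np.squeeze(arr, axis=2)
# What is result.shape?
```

(2, 1, 1, 7)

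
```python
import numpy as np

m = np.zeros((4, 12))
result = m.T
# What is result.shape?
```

(12, 4)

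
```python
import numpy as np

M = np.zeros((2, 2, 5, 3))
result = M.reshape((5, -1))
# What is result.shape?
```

(5, 12)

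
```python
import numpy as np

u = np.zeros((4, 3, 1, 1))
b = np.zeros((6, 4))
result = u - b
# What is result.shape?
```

(4, 3, 6, 4)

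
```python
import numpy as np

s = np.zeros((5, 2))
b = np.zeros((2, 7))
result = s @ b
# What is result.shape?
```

(5, 7)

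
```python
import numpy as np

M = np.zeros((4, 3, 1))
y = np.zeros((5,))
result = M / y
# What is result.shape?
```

(4, 3, 5)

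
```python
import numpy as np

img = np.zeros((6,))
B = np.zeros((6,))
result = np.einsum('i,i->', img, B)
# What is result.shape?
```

()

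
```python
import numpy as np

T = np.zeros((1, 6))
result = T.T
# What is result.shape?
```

(6, 1)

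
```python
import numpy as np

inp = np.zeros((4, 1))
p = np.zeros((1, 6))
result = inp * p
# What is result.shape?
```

(4, 6)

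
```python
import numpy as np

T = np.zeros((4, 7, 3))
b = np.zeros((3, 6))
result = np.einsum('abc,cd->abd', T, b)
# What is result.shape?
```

(4, 7, 6)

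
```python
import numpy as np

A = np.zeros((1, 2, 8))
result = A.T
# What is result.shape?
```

(8, 2, 1)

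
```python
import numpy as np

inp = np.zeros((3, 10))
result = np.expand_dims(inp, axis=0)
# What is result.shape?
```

(1, 3, 10)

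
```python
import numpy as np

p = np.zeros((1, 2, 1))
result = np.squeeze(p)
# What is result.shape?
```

(2,)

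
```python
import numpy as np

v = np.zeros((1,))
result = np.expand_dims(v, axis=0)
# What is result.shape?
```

(1, 1)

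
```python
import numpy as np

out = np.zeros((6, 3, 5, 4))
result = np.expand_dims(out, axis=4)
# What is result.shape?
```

(6, 3, 5, 4, 1)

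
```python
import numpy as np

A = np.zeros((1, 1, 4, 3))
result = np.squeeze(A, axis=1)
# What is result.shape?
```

(1, 4, 3)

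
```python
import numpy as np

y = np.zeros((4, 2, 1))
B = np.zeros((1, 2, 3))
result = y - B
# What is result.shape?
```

(4, 2, 3)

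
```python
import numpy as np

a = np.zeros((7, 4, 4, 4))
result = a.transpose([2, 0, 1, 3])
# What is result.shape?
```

(4, 7, 4, 4)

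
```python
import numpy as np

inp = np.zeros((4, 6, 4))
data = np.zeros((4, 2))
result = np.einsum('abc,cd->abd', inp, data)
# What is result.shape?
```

(4, 6, 2)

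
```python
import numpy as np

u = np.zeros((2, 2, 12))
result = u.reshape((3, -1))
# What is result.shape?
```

(3, 16)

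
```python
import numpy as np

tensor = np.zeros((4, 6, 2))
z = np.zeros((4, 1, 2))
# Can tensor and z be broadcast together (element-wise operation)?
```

Yes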